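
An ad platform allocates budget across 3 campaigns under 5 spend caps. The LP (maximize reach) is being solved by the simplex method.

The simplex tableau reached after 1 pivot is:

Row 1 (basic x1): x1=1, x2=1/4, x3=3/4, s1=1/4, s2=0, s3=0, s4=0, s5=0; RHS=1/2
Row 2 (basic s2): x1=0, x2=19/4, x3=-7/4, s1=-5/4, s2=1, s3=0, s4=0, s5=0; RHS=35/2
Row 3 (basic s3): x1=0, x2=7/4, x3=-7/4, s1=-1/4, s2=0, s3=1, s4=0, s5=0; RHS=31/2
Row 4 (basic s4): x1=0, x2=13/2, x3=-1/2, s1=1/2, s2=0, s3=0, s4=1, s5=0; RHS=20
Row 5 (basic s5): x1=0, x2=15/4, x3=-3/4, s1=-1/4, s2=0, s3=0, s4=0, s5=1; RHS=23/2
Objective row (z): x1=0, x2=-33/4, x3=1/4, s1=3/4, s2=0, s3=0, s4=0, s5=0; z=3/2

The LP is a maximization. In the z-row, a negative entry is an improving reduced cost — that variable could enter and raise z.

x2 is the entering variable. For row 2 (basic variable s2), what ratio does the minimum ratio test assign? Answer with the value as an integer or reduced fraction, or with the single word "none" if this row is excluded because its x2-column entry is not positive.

70/19

Ratio = RHS / (x2 entry) = (35/2) / (19/4) = 70/19.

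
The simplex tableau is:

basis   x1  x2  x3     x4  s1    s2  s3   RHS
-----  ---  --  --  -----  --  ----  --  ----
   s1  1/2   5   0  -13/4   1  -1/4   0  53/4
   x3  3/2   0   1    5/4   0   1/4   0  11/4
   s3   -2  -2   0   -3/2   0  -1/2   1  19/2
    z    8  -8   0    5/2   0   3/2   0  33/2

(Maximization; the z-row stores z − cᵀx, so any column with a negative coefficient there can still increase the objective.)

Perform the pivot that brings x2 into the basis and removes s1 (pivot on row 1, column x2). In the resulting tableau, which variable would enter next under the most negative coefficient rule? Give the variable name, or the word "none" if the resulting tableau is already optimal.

Pivot element 5. New z-row = old z-row − (-8)·(row 1/5).
Updated z-row coefficients: x1: 44/5, x2: 0, x3: 0, x4: -27/10, s1: 8/5, s2: 11/10, s3: 0.
The most negative is -27/10 in column x4, so x4 would enter next.

x4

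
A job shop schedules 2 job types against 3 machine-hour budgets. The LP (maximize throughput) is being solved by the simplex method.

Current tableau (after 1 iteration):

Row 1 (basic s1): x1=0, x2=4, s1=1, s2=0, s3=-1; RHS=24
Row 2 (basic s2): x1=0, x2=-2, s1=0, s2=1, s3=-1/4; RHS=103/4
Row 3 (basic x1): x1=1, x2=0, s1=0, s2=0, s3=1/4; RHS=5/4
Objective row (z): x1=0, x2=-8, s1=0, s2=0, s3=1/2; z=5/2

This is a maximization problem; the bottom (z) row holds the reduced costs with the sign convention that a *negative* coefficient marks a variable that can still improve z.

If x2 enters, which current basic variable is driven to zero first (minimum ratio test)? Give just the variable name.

Ratios: row 1 (s1): 24/4 = 6; row 2 (s2): entry -2 ≤ 0, skip; row 3 (x1): entry 0 ≤ 0, skip.
Minimum ratio 6 is in the s1 row, so s1 leaves.

s1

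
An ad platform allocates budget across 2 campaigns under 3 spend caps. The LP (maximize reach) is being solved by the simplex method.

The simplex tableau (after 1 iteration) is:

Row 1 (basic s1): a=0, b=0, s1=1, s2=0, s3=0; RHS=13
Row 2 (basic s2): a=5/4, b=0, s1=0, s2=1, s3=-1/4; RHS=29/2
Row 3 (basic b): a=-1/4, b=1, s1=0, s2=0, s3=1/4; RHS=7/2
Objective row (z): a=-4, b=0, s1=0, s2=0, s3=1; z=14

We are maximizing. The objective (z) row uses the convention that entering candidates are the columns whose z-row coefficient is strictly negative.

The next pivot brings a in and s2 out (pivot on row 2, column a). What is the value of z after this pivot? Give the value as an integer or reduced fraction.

Minimum ratio for a: (29/2)/(5/4) = 58/5.
z changes by −(z-row coeff of a)·ratio = −(-4)·(58/5) = 232/5.
New z = 14 + (232/5) = 302/5.

302/5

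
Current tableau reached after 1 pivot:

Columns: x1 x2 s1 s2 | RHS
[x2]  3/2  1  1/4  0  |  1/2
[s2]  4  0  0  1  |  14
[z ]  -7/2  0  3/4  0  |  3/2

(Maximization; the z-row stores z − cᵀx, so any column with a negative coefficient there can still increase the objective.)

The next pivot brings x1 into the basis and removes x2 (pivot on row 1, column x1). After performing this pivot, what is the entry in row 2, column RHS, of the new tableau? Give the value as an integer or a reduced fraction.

Pivot element is row 1, column x1: 3/2.
Normalize row 1: new (row 1, RHS) = (1/2)/(3/2) = 1/3.
row 2 ← row 2 − 4·(new row 1): 14 − 4·(1/3) = 38/3.

38/3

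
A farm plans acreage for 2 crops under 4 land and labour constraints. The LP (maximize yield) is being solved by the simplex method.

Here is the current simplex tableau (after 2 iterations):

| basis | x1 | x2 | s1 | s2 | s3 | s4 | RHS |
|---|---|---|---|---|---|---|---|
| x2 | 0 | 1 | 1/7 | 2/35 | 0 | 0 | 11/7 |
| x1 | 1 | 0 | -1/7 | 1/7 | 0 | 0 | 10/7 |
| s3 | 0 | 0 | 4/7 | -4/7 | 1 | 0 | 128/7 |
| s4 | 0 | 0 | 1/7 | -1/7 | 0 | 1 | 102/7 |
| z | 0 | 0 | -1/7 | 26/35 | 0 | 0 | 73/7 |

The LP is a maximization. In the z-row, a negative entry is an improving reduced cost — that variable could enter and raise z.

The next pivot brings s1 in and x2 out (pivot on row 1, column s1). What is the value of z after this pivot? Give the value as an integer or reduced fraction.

Minimum ratio for s1: (11/7)/(1/7) = 11.
z changes by −(z-row coeff of s1)·ratio = −(-1/7)·11 = 11/7.
New z = 73/7 + (11/7) = 12.

12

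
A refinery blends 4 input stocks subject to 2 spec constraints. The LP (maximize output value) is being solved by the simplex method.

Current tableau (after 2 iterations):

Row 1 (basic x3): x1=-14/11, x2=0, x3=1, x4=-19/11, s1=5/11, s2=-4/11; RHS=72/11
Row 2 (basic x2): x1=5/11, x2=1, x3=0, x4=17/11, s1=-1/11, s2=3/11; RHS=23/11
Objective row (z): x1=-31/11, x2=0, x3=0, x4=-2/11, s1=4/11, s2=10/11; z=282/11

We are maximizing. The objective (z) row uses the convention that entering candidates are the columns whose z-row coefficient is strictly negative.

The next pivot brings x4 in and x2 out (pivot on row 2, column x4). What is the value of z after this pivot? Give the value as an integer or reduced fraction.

Minimum ratio for x4: (23/11)/(17/11) = 23/17.
z changes by −(z-row coeff of x4)·ratio = −(-2/11)·(23/17) = 46/187.
New z = 282/11 + (46/187) = 440/17.

440/17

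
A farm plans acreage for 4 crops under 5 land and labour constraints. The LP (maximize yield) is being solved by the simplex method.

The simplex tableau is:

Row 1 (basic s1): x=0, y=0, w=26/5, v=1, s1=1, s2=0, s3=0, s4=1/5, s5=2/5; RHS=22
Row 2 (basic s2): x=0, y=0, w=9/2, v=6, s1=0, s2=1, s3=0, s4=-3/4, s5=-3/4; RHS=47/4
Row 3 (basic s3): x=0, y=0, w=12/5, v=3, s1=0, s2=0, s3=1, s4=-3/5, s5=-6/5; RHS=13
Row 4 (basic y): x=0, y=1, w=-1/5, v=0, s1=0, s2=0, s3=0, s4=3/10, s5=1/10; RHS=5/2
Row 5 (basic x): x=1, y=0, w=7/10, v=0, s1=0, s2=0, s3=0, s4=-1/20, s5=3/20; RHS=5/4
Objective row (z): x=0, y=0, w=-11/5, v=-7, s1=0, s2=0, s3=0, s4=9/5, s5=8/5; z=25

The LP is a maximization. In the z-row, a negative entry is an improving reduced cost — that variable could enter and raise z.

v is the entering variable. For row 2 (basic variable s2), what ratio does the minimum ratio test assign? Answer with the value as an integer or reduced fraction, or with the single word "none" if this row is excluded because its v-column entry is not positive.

47/24

Ratio = RHS / (v entry) = (47/4) / 6 = 47/24.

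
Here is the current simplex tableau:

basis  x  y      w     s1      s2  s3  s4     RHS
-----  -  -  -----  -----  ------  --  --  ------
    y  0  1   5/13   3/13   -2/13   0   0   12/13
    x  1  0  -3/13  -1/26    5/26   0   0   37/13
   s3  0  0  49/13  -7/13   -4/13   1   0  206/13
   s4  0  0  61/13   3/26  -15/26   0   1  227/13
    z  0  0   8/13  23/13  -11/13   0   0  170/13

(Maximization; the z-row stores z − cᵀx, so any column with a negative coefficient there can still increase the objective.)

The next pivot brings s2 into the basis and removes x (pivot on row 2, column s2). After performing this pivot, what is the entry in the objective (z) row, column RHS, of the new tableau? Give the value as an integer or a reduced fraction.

128/5

Pivot element is row 2, column s2: 5/26.
Normalize row 2: new (row 2, RHS) = (37/13)/(5/26) = 74/5.
z-row ← z-row − (-11/13)·(new row 2): 170/13 − (-11/13)·(74/5) = 128/5.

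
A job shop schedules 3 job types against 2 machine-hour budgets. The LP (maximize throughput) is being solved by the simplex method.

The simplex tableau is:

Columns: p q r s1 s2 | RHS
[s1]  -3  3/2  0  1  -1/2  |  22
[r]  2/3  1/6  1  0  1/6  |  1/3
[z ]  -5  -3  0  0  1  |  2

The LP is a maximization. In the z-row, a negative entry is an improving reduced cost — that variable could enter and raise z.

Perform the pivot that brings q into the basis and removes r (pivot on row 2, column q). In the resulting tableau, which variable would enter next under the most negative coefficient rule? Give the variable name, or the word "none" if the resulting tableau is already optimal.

Pivot element 1/6. New z-row = old z-row − (-3)·(row 2/(1/6)).
Updated z-row coefficients: p: 7, q: 0, r: 18, s1: 0, s2: 4.
No coefficient is strictly negative; the tableau after this pivot is optimal.

none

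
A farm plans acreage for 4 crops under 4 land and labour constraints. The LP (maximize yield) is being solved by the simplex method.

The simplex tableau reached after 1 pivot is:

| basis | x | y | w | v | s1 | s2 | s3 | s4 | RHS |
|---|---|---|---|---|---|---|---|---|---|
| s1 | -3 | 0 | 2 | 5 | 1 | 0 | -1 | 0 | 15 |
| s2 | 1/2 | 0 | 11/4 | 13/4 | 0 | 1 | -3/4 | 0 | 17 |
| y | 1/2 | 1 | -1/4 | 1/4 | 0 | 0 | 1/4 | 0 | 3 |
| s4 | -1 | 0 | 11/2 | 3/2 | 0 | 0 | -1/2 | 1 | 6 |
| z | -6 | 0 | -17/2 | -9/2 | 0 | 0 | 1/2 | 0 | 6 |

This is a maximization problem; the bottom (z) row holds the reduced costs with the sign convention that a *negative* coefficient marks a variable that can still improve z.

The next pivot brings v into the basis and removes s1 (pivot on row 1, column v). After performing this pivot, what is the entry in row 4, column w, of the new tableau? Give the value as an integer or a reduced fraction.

Pivot element is row 1, column v: 5.
Normalize row 1: new (row 1, w) = 2/5 = 2/5.
row 4 ← row 4 − (3/2)·(new row 1): 11/2 − (3/2)·(2/5) = 49/10.

49/10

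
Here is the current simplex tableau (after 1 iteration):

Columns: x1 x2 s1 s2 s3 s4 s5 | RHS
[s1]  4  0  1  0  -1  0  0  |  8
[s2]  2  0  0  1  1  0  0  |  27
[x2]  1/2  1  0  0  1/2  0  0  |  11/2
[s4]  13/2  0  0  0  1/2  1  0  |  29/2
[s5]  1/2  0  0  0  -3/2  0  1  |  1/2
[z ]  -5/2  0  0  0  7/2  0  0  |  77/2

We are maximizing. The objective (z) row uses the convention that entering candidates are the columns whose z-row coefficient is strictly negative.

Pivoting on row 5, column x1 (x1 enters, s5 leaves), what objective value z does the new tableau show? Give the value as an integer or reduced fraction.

41

Minimum ratio for x1: (1/2)/(1/2) = 1.
z changes by −(z-row coeff of x1)·ratio = −(-5/2)·1 = 5/2.
New z = 77/2 + (5/2) = 41.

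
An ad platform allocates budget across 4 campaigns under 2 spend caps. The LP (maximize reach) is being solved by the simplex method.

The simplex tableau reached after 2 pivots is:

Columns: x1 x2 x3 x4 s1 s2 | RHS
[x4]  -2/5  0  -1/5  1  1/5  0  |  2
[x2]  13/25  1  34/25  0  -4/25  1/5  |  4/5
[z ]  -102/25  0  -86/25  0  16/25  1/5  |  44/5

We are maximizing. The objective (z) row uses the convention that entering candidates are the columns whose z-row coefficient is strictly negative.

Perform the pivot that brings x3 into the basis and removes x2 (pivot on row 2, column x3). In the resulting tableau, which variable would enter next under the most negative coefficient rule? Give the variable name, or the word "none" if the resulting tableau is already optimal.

x1

Pivot element 34/25. New z-row = old z-row − (-86/25)·(row 2/(34/25)).
Updated z-row coefficients: x1: -47/17, x2: 43/17, x3: 0, x4: 0, s1: 4/17, s2: 12/17.
The most negative is -47/17 in column x1, so x1 would enter next.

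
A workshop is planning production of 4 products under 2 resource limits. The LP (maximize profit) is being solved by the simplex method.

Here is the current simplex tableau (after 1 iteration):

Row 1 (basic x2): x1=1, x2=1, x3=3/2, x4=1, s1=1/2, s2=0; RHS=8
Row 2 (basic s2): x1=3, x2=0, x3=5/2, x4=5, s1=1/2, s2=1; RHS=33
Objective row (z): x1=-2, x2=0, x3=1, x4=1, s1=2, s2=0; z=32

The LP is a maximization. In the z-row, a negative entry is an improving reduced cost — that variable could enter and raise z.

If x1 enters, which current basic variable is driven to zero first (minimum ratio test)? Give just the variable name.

x2

Ratios: row 1 (x2): 8/1 = 8; row 2 (s2): 33/3 = 11.
Minimum ratio 8 is in the x2 row, so x2 leaves.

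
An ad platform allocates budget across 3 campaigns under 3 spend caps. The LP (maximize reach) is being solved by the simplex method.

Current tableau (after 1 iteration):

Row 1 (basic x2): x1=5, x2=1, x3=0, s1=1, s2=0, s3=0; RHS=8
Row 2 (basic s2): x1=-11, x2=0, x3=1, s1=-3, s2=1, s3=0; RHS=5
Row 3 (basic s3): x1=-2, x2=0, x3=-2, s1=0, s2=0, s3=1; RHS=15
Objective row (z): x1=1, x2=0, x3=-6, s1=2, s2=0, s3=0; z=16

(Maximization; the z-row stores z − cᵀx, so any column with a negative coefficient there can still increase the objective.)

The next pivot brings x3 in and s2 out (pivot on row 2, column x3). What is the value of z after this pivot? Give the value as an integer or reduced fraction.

Minimum ratio for x3: 5/1 = 5.
z changes by −(z-row coeff of x3)·ratio = −(-6)·5 = 30.
New z = 16 + 30 = 46.

46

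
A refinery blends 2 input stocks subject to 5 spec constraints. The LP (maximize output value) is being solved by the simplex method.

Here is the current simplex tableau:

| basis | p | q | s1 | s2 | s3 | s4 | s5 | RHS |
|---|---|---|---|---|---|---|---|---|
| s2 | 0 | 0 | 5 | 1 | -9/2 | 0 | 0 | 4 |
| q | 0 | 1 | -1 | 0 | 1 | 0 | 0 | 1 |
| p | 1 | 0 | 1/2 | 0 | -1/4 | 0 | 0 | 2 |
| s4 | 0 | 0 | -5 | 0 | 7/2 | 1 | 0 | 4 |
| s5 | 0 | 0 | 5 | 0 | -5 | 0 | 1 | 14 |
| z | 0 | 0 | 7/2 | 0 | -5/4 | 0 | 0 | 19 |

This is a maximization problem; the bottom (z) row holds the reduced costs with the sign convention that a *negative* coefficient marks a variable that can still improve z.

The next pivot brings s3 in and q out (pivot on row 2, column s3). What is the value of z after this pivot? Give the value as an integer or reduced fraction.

81/4

Minimum ratio for s3: 1/1 = 1.
z changes by −(z-row coeff of s3)·ratio = −(-5/4)·1 = 5/4.
New z = 19 + (5/4) = 81/4.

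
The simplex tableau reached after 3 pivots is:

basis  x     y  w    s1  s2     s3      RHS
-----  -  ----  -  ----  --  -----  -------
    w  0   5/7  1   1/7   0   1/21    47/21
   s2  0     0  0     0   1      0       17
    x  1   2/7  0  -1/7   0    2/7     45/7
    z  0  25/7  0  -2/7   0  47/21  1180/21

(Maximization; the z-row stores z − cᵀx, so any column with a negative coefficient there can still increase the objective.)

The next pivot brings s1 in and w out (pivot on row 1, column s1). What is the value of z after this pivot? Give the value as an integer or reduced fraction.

182/3

Minimum ratio for s1: (47/21)/(1/7) = 47/3.
z changes by −(z-row coeff of s1)·ratio = −(-2/7)·(47/3) = 94/21.
New z = 1180/21 + (94/21) = 182/3.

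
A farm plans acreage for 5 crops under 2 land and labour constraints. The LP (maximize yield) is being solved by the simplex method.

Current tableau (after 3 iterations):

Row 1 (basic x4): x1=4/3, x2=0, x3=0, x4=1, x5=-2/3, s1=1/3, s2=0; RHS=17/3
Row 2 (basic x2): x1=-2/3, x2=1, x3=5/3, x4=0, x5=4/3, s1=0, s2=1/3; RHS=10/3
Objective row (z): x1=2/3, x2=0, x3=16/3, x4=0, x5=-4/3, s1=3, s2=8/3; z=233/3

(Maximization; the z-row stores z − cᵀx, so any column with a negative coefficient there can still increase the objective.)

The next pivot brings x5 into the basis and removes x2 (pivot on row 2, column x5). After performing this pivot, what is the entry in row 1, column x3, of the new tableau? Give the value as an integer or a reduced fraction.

5/6

Pivot element is row 2, column x5: 4/3.
Normalize row 2: new (row 2, x3) = (5/3)/(4/3) = 5/4.
row 1 ← row 1 − (-2/3)·(new row 2): 0 − (-2/3)·(5/4) = 5/6.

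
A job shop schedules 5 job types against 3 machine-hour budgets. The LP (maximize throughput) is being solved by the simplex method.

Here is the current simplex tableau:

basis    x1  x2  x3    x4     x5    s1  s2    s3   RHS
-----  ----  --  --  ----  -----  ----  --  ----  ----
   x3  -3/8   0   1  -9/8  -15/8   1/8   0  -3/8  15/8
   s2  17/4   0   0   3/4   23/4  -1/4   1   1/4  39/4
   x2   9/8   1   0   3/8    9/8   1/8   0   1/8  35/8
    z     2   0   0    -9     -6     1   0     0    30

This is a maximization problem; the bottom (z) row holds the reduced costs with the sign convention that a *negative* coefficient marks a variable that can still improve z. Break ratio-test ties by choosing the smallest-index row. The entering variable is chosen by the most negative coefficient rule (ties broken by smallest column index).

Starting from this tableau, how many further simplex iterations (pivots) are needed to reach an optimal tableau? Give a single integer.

1

pivot: x4 in, x2 out → z = 135
No improving column remains; optimal.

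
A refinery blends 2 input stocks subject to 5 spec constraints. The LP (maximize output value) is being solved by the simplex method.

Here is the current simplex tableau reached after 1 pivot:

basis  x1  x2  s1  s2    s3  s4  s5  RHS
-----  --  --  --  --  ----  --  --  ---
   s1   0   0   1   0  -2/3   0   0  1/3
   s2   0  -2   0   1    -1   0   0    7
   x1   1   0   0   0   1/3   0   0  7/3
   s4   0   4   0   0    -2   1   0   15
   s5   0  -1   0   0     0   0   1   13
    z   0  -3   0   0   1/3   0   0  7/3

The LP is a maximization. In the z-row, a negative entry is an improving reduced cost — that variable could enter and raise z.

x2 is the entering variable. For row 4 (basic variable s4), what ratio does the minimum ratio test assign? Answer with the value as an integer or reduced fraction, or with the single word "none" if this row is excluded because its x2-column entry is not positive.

Ratio = RHS / (x2 entry) = 15 / 4 = 15/4.

15/4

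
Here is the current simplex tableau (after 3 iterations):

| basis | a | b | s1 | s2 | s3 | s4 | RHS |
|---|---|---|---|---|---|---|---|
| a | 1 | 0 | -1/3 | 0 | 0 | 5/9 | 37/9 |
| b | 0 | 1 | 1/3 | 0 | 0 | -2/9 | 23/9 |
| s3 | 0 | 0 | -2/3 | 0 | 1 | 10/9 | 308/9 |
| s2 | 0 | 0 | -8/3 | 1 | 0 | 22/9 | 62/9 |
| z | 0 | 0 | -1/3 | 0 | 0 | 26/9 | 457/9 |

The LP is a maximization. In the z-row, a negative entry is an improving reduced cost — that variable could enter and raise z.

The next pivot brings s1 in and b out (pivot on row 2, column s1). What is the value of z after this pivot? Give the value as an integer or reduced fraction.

Minimum ratio for s1: (23/9)/(1/3) = 23/3.
z changes by −(z-row coeff of s1)·ratio = −(-1/3)·(23/3) = 23/9.
New z = 457/9 + (23/9) = 160/3.

160/3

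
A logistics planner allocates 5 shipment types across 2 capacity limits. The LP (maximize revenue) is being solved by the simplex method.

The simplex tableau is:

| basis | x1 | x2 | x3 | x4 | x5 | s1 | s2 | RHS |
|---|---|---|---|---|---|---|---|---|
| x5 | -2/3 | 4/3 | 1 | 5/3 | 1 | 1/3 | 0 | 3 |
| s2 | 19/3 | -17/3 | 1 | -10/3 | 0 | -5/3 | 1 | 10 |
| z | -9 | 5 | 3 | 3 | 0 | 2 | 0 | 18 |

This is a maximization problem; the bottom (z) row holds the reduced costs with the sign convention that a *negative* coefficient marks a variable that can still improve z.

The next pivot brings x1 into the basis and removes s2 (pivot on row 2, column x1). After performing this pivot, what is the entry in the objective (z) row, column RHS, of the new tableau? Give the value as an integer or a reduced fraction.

Pivot element is row 2, column x1: 19/3.
Normalize row 2: new (row 2, RHS) = 10/(19/3) = 30/19.
z-row ← z-row − (-9)·(new row 2): 18 − (-9)·(30/19) = 612/19.

612/19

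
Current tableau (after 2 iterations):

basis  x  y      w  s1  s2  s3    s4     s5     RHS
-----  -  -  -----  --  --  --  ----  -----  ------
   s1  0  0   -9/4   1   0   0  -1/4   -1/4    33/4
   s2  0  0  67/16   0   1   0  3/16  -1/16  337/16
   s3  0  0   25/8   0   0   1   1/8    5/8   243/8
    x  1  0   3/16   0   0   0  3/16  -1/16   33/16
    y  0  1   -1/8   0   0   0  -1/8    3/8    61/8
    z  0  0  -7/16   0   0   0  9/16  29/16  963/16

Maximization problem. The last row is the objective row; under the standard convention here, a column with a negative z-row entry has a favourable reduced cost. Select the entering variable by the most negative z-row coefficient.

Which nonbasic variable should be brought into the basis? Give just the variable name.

Objective-row coefficients: x: 0, y: 0, w: -7/16, s1: 0, s2: 0, s3: 0, s4: 9/16, s5: 29/16.
The most negative is -7/16 in column w, so w enters.

w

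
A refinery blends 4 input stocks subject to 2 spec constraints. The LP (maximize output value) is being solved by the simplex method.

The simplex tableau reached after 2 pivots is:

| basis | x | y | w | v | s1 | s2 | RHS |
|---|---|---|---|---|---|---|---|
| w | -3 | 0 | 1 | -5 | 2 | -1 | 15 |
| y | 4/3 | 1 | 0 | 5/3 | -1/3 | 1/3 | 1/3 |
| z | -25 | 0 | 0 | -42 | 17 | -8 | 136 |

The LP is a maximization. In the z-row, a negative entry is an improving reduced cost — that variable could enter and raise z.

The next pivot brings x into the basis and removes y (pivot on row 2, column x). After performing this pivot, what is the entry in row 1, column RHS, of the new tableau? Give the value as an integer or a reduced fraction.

63/4

Pivot element is row 2, column x: 4/3.
Normalize row 2: new (row 2, RHS) = (1/3)/(4/3) = 1/4.
row 1 ← row 1 − (-3)·(new row 2): 15 − (-3)·(1/4) = 63/4.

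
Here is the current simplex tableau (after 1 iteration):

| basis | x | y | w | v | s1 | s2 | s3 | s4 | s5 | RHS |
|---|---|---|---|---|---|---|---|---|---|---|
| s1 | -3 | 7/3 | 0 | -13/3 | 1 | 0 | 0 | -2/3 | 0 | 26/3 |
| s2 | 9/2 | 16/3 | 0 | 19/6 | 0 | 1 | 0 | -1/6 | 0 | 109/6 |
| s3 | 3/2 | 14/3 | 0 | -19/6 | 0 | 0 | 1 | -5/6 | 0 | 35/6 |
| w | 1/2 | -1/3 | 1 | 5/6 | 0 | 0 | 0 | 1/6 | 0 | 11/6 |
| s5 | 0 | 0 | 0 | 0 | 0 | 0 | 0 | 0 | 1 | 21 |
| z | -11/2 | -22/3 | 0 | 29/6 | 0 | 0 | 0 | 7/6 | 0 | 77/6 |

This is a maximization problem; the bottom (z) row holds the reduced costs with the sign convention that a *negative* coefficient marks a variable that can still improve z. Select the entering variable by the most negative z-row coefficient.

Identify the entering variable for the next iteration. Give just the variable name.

Objective-row coefficients: x: -11/2, y: -22/3, w: 0, v: 29/6, s1: 0, s2: 0, s3: 0, s4: 7/6, s5: 0.
The most negative is -22/3 in column y, so y enters.

y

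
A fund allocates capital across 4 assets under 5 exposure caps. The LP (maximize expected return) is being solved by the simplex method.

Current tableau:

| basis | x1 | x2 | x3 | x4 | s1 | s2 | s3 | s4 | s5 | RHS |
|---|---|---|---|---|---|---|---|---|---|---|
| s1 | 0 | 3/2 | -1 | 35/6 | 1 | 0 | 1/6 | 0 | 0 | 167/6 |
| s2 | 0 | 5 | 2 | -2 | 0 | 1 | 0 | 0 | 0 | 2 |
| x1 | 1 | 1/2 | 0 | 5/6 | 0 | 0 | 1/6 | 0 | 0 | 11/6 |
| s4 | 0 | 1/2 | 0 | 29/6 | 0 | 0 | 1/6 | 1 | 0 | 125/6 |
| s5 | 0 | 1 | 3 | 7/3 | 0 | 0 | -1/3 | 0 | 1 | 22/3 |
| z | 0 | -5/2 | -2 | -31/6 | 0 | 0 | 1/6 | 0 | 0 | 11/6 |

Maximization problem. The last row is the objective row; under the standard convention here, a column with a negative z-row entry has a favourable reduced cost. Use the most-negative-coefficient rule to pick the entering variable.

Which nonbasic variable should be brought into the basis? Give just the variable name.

x4

Objective-row coefficients: x1: 0, x2: -5/2, x3: -2, x4: -31/6, s1: 0, s2: 0, s3: 1/6, s4: 0, s5: 0.
The most negative is -31/6 in column x4, so x4 enters.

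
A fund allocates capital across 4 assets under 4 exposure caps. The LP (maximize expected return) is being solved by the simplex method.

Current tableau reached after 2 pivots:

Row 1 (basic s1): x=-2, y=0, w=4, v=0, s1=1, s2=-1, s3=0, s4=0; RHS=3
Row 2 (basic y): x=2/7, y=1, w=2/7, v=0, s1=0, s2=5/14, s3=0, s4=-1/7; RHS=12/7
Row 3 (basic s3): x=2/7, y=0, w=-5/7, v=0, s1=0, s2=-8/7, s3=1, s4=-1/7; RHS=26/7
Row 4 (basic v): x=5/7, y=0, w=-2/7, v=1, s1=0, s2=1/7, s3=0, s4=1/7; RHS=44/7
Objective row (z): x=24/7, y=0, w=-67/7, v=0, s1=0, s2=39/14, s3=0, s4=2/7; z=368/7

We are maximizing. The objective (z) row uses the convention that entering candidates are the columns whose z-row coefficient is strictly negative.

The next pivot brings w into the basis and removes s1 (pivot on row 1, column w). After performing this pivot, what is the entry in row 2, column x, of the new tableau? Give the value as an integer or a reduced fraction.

Pivot element is row 1, column w: 4.
Normalize row 1: new (row 1, x) = (-2)/4 = -1/2.
row 2 ← row 2 − (2/7)·(new row 1): 2/7 − (2/7)·(-1/2) = 3/7.

3/7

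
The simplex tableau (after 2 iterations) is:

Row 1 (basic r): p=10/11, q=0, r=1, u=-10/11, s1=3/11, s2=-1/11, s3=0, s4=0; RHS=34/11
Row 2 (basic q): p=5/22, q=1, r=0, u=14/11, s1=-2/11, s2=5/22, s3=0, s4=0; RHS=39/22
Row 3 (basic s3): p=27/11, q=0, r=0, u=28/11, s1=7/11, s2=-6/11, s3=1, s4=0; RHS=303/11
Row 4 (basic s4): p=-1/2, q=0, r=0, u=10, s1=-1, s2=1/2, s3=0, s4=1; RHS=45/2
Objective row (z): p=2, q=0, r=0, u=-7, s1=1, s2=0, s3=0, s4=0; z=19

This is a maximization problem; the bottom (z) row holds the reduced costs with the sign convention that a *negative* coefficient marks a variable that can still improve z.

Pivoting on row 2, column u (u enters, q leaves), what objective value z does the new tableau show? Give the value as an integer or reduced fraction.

Minimum ratio for u: (39/22)/(14/11) = 39/28.
z changes by −(z-row coeff of u)·ratio = −(-7)·(39/28) = 39/4.
New z = 19 + (39/4) = 115/4.

115/4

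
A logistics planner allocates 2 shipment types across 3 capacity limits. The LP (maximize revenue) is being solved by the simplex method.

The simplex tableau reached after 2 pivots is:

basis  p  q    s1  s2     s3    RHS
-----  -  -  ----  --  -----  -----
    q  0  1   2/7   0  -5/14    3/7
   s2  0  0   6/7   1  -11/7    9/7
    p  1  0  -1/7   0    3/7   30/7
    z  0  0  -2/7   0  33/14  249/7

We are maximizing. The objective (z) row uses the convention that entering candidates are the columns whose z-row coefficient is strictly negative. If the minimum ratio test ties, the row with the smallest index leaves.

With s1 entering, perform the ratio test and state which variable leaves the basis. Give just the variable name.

q

Ratios: row 1 (q): (3/7)/(2/7) = 3/2; row 2 (s2): (9/7)/(6/7) = 3/2; row 3 (p): entry -1/7 ≤ 0, skip.
Minimum ratio 3/2 is in the q row, so q leaves.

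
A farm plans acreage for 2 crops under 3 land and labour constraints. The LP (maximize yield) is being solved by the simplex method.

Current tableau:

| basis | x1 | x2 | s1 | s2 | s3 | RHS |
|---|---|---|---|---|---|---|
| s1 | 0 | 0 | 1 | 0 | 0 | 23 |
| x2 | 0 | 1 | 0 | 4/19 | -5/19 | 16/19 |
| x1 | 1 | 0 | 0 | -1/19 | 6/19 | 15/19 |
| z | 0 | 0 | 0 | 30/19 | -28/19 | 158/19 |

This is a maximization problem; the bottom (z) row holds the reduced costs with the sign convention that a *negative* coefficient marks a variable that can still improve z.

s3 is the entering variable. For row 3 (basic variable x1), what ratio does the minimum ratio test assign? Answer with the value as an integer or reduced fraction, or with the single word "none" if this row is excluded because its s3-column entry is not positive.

Ratio = RHS / (s3 entry) = (15/19) / (6/19) = 5/2.

5/2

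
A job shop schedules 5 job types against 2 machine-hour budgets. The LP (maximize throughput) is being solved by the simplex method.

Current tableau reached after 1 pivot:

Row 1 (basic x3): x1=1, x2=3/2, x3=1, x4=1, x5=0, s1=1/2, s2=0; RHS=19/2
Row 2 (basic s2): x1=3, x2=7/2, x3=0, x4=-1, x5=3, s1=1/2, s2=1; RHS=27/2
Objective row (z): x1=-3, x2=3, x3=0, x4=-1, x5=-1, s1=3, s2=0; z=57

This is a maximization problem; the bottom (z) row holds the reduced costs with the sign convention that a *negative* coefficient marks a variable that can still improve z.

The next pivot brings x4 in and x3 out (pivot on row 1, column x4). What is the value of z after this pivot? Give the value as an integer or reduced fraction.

133/2

Minimum ratio for x4: (19/2)/1 = 19/2.
z changes by −(z-row coeff of x4)·ratio = −(-1)·(19/2) = 19/2.
New z = 57 + (19/2) = 133/2.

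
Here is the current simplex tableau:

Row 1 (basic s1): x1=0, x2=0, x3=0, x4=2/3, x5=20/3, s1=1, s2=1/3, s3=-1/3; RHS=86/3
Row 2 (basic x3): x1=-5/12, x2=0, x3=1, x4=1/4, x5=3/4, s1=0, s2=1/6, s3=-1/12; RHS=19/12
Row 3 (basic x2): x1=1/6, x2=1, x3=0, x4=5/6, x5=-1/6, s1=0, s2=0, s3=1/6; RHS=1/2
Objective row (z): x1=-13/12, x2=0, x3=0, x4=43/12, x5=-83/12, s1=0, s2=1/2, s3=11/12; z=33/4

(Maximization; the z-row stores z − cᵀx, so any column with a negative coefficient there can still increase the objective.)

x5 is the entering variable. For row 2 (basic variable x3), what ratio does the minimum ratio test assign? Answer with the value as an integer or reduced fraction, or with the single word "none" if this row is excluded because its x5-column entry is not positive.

19/9

Ratio = RHS / (x5 entry) = (19/12) / (3/4) = 19/9.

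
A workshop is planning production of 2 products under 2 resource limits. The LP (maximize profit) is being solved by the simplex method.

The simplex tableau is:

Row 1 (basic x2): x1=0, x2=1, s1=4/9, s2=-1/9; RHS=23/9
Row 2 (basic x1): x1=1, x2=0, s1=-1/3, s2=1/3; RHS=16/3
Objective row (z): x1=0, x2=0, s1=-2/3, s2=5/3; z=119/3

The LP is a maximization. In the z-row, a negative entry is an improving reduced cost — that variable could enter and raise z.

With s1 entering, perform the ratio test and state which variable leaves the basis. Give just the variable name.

Ratios: row 1 (x2): (23/9)/(4/9) = 23/4; row 2 (x1): entry -1/3 ≤ 0, skip.
Minimum ratio 23/4 is in the x2 row, so x2 leaves.

x2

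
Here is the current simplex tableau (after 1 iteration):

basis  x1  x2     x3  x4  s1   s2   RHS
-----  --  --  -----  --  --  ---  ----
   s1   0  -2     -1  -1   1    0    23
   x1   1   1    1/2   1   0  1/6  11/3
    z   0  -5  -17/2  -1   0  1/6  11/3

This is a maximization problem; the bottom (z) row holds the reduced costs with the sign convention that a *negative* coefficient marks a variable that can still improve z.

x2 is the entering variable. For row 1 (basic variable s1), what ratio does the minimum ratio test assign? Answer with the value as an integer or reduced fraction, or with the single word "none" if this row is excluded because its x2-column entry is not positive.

none

The x2 entry in row 1 is -2 ≤ 0, so this row gives no ratio.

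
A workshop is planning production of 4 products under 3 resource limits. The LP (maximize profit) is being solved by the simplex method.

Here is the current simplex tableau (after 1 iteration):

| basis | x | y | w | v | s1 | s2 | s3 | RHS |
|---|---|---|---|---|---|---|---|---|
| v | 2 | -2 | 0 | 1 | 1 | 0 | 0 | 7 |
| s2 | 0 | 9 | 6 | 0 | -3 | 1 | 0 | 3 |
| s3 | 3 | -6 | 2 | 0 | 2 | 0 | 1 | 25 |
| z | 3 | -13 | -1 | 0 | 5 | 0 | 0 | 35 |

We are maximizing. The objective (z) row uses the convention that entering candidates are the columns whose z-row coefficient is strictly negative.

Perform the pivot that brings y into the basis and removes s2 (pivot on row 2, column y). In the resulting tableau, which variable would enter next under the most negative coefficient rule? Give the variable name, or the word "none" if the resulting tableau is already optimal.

Pivot element 9. New z-row = old z-row − (-13)·(row 2/9).
Updated z-row coefficients: x: 3, y: 0, w: 23/3, v: 0, s1: 2/3, s2: 13/9, s3: 0.
No coefficient is strictly negative; the tableau after this pivot is optimal.

none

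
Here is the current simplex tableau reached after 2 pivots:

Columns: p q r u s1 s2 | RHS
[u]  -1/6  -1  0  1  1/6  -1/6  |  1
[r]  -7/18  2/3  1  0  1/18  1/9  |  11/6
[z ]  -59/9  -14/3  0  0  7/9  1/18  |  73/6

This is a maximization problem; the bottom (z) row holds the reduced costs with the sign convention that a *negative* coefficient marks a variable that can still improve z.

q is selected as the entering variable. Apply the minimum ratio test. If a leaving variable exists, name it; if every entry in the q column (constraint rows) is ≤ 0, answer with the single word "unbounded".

Ratios: row 1 (u): entry -1 ≤ 0, skip; row 2 (r): (11/6)/(2/3) = 11/4.
Minimum ratio is in the r row, so r leaves.

r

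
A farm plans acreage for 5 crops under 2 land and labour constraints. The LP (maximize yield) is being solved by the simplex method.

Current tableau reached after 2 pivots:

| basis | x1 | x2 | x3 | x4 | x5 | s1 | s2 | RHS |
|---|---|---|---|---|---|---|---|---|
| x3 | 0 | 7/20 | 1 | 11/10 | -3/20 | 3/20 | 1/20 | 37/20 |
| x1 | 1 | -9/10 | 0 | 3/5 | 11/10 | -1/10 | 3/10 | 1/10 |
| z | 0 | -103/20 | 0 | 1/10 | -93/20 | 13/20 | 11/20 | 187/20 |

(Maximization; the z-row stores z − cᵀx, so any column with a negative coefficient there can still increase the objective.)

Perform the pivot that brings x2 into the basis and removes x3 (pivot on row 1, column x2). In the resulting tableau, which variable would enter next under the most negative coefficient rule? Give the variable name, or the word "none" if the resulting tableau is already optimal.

Pivot element 7/20. New z-row = old z-row − (-103/20)·(row 1/(7/20)).
Updated z-row coefficients: x1: 0, x2: 0, x3: 103/7, x4: 114/7, x5: -48/7, s1: 20/7, s2: 9/7.
The most negative is -48/7 in column x5, so x5 would enter next.

x5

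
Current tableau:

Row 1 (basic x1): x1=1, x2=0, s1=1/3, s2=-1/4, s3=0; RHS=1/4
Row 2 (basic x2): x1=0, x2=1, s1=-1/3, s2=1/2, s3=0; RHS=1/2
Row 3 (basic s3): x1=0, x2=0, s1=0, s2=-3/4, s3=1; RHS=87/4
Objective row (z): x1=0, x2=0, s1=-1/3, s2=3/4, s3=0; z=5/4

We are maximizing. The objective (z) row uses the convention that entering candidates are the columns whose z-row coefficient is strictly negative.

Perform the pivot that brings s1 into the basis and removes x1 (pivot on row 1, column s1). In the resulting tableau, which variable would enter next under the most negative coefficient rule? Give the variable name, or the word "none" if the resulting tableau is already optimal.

Pivot element 1/3. New z-row = old z-row − (-1/3)·(row 1/(1/3)).
Updated z-row coefficients: x1: 1, x2: 0, s1: 0, s2: 1/2, s3: 0.
No coefficient is strictly negative; the tableau after this pivot is optimal.

none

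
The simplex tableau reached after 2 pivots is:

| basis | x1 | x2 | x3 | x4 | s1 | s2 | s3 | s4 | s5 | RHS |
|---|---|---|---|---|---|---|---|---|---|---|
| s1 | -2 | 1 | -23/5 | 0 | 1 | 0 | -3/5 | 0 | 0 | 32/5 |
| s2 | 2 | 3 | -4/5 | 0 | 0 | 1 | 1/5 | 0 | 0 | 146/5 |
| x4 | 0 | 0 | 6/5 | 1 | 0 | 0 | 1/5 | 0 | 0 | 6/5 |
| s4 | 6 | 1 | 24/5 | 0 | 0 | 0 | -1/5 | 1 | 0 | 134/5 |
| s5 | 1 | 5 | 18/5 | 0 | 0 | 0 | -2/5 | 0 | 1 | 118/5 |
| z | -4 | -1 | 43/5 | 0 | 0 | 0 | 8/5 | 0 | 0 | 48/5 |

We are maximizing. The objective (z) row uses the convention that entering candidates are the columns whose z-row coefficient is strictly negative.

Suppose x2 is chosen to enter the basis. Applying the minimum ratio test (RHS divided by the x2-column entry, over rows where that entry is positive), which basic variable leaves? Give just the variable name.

s5

Ratios: row 1 (s1): (32/5)/1 = 32/5; row 2 (s2): (146/5)/3 = 146/15; row 3 (x4): entry 0 ≤ 0, skip; row 4 (s4): (134/5)/1 = 134/5; row 5 (s5): (118/5)/5 = 118/25.
Minimum ratio 118/25 is in the s5 row, so s5 leaves.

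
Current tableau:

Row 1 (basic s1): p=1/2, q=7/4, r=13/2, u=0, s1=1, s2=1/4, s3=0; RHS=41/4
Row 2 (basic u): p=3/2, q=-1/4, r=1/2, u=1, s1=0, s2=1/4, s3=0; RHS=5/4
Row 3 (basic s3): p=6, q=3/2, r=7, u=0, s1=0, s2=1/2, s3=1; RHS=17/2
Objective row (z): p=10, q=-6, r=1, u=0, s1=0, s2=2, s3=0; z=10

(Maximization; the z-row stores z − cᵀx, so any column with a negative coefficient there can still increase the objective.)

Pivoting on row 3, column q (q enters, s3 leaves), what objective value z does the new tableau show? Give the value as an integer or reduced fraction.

44

Minimum ratio for q: (17/2)/(3/2) = 17/3.
z changes by −(z-row coeff of q)·ratio = −(-6)·(17/3) = 34.
New z = 10 + 34 = 44.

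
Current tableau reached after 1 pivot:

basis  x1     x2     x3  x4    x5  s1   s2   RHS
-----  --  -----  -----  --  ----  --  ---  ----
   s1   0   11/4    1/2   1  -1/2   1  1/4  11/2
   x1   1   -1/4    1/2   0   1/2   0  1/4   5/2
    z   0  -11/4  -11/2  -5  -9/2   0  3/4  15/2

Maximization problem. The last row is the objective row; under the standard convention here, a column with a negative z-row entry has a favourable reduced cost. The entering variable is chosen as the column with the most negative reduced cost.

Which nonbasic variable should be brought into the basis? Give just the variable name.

x3

Objective-row coefficients: x1: 0, x2: -11/4, x3: -11/2, x4: -5, x5: -9/2, s1: 0, s2: 3/4.
The most negative is -11/2 in column x3, so x3 enters.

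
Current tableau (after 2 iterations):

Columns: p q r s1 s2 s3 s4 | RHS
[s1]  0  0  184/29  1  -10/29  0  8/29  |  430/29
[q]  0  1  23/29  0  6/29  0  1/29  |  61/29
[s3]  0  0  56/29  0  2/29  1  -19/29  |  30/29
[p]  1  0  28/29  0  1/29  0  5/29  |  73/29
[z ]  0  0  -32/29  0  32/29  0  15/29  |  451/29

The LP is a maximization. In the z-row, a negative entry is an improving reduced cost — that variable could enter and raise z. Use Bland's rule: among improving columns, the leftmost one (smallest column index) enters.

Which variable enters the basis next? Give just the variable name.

Objective-row coefficients: p: 0, q: 0, r: -32/29, s1: 0, s2: 32/29, s3: 0, s4: 15/29.
Improving columns: r. Bland's rule picks the smallest column index → r.

r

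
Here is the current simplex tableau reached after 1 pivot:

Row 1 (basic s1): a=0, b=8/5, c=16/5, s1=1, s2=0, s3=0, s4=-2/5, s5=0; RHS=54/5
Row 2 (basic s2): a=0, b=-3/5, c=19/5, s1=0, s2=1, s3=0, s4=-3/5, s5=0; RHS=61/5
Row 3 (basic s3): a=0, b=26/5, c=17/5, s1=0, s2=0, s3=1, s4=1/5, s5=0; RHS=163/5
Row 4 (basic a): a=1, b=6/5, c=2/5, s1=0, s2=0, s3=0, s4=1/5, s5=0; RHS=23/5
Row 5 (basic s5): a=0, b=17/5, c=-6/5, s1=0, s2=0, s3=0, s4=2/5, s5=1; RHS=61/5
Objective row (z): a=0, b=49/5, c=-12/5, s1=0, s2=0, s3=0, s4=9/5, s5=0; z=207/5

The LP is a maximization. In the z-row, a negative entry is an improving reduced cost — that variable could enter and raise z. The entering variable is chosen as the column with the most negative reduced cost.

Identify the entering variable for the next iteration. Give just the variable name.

Objective-row coefficients: a: 0, b: 49/5, c: -12/5, s1: 0, s2: 0, s3: 0, s4: 9/5, s5: 0.
The most negative is -12/5 in column c, so c enters.

c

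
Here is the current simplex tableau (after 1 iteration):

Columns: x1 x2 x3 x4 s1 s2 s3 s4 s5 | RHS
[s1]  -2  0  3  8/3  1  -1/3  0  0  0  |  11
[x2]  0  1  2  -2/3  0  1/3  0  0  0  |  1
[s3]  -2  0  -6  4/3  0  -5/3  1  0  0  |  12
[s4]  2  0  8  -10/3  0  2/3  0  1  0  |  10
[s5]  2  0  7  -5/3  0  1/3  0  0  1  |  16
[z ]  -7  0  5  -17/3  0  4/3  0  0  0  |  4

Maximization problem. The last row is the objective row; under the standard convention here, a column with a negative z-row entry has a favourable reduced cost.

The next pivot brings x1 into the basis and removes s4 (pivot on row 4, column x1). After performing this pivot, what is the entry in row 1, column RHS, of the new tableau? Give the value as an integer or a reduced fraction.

Pivot element is row 4, column x1: 2.
Normalize row 4: new (row 4, RHS) = 10/2 = 5.
row 1 ← row 1 − (-2)·(new row 4): 11 − (-2)·5 = 21.

21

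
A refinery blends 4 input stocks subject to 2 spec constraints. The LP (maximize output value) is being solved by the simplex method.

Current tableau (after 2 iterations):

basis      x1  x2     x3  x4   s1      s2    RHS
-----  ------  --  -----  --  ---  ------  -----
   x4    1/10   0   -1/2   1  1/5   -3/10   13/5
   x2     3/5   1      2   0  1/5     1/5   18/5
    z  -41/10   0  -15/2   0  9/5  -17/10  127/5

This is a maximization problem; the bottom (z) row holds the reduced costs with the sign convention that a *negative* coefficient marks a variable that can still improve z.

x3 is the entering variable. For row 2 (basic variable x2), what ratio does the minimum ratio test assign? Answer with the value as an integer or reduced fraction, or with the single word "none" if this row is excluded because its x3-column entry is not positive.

Ratio = RHS / (x3 entry) = (18/5) / 2 = 9/5.

9/5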